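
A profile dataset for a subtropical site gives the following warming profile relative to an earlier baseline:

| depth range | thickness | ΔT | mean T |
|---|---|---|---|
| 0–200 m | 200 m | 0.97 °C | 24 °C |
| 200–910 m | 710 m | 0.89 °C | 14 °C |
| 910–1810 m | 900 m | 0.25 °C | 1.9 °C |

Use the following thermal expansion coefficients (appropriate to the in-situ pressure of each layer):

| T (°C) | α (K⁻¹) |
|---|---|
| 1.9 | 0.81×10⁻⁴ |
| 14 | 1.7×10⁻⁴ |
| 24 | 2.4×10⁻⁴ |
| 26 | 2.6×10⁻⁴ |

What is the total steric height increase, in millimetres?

Δh ≈ 172 mm

Layer 1 at 24 °C → α = 2.4×10⁻⁴ K⁻¹
Layer 2 at 14 °C → α = 1.7×10⁻⁴ K⁻¹
Layer 3 at 1.9 °C → α = 0.81×10⁻⁴ K⁻¹
0–200 m: 2.4×10⁻⁴ × 0.97 × 200 = 0.04656 m
Layer 2: 1.7×10⁻⁴ × 710 × 0.89 = 0.107423 m
0.25 × 900 × 0.81×10⁻⁴ = 0.018225 m
Δh = 0.04656 + 0.107423 + 0.018225 = 0.172208 m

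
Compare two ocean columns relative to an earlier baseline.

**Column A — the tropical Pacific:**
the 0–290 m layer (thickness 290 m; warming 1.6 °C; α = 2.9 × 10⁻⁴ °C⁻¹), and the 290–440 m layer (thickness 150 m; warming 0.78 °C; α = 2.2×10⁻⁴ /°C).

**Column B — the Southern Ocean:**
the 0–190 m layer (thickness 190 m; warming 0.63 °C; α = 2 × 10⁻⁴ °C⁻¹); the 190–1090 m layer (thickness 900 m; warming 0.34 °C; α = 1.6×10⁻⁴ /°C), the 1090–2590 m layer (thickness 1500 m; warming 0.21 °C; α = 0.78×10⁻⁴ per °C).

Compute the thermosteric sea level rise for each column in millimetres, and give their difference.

Δh_A ≈ 160 mm, Δh_B ≈ 97 mm; difference ≈ 63 mm

A 0–290 m: 290 × 1.6 × 2.9×10⁻⁴ = 0.13456 m
A 150 × 2.2×10⁻⁴ × 0.78 = 0.02574 m
A total: 0.16030 m
B Layer 1: 0.63 × 2×10⁻⁴ × 190 = 0.02394 m
B 900 × 0.34 × 1.6×10⁻⁴ = 0.04896 m
B 0.78×10⁻⁴ × 1500 × 0.21 = 0.02457 m
B total: 0.09747 m
Difference: 0.16030 − 0.09747 = 0.06283 m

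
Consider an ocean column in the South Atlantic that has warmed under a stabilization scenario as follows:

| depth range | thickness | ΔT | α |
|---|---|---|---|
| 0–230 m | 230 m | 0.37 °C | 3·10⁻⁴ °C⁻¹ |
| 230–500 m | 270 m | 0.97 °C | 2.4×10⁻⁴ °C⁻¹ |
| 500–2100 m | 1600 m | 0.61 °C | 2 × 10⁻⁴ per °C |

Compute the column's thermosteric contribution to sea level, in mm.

0–230 m: 3×10⁻⁴ × 230 × 0.37 = 0.02553 m
Layer 2: 270 × 0.97 × 2.4×10⁻⁴ = 0.062856 m
500–2100 m: 2×10⁻⁴ × 0.61 × 1600 = 0.19520 m
Δh = 0.02553 + 0.062856 + 0.19520 = 0.283586 m ≈ 284 mm

Δh = 284 mm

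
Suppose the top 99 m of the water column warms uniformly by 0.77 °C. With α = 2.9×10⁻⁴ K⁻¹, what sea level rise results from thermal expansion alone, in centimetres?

2.21 cm

Δh = αΔT·H = 2.9×10⁻⁴ × 0.77 × 99 = 0.0221067 m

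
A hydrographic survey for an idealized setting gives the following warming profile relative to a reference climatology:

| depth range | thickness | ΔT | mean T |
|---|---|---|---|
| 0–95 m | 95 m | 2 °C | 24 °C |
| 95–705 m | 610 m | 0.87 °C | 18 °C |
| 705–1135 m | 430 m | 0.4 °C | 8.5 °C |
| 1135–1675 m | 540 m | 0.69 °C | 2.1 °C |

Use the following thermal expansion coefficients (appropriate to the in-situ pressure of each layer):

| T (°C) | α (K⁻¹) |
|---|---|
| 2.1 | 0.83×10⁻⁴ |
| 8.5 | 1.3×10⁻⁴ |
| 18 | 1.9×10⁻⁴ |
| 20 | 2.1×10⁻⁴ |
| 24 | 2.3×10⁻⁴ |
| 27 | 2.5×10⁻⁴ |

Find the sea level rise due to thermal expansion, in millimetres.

Layer 1 at 24 °C → α = 2.3×10⁻⁴ K⁻¹
Layer 2 at 18 °C → α = 1.9×10⁻⁴ K⁻¹
Layer 3 at 8.5 °C → α = 1.3×10⁻⁴ K⁻¹
Layer 4 at 2.1 °C → α = 0.83×10⁻⁴ K⁻¹
0–95 m: 2.3×10⁻⁴ × 95 × 2 = 0.04370 m
0.87 × 1.9×10⁻⁴ × 610 = 0.100833 m
Layer 3: 1.3×10⁻⁴ × 0.4 × 430 = 0.02236 m
540 × 0.69 × 0.83×10⁻⁴ = 0.0309258 m
Δh = 0.04370 + 0.100833 + 0.02236 + 0.0309258 = 0.1978188 m ≈ 198 mm

Δh ≈ 198 mm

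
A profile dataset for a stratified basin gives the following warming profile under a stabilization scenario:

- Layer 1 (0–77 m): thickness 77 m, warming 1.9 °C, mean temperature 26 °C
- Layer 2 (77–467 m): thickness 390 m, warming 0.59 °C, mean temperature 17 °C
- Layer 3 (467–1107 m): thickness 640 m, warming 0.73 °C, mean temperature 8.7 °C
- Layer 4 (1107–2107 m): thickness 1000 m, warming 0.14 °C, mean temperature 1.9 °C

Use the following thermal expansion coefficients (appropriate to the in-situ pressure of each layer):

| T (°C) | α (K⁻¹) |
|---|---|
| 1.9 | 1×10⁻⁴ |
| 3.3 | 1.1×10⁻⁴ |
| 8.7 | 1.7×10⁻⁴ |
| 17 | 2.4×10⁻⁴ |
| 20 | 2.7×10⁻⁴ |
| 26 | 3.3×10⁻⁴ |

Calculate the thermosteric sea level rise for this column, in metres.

Layer 1 at 26 °C → α = 3.3×10⁻⁴ K⁻¹
Layer 2 at 17 °C → α = 2.4×10⁻⁴ K⁻¹
Layer 3 at 8.7 °C → α = 1.7×10⁻⁴ K⁻¹
Layer 4 at 1.9 °C → α = 1×10⁻⁴ K⁻¹
Layer 1: 77 × 1.9 × 3.3×10⁻⁴ = 0.048279 m
390 × 2.4×10⁻⁴ × 0.59 = 0.055224 m
Layer 3: 1.7×10⁻⁴ × 0.73 × 640 = 0.079424 m
1×10⁻⁴ × 0.14 × 1000 = 0.01400 m
Δh = 0.048279 + 0.055224 + 0.079424 + 0.01400 = 0.196927 m ≈ 0.197 m

Δh ≈ 0.197 m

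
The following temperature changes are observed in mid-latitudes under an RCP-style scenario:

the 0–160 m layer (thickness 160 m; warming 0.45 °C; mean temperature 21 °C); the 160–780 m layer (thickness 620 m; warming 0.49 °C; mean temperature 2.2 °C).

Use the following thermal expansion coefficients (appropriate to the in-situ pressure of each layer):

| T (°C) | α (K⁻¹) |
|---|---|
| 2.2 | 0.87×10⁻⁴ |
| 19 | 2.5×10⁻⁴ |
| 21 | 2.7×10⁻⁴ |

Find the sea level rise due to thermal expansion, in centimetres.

4.59 cm

Layer 1 at 21 °C → α = 2.7×10⁻⁴ K⁻¹
Layer 2 at 2.2 °C → α = 0.87×10⁻⁴ K⁻¹
0–160 m: 0.45 × 160 × 2.7×10⁻⁴ = 0.01944 m
620 × 0.49 × 0.87×10⁻⁴ = 0.0264306 m
Δh = 0.01944 + 0.0264306 = 0.0458706 m ≈ 4.59 cm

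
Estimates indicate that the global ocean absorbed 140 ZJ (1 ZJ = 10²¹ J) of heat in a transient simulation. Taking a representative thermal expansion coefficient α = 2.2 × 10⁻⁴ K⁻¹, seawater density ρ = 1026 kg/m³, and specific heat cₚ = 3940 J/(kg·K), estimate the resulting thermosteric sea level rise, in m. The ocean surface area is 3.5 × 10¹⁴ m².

Per unit area: Q = 140×10²¹ / (3.5×10¹⁴) = 4×10⁸ J/m²
Δh = αQ/(ρcₚ) = 2.2×10⁻⁴ × 4×10⁸ / (1026 × 3940) ≈ 0.021769 m

about 0.0218 m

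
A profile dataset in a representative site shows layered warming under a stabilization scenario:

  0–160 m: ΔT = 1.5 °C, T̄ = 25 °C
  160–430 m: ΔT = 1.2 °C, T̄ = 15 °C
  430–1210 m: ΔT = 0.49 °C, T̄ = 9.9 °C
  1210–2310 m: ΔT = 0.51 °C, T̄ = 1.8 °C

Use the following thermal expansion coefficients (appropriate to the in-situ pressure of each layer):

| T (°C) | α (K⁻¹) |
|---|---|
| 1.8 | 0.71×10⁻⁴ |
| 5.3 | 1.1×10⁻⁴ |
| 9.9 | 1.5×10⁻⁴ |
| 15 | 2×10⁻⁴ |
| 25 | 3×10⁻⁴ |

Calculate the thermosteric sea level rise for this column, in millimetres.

234 mm

Layer 1 at 25 °C → α = 3×10⁻⁴ K⁻¹
Layer 2 at 15 °C → α = 2×10⁻⁴ K⁻¹
Layer 3 at 9.9 °C → α = 1.5×10⁻⁴ K⁻¹
Layer 4 at 1.8 °C → α = 0.71×10⁻⁴ K⁻¹
Layer 1: 3×10⁻⁴ × 160 × 1.5 = 0.07200 m
270 × 1.2 × 2×10⁻⁴ = 0.06480 m
430–1210 m: 0.49 × 780 × 1.5×10⁻⁴ = 0.05733 m
1210–2310 m: 0.51 × 1100 × 0.71×10⁻⁴ = 0.039831 m
Δh = 0.07200 + 0.06480 + 0.05733 + 0.039831 = 0.233961 m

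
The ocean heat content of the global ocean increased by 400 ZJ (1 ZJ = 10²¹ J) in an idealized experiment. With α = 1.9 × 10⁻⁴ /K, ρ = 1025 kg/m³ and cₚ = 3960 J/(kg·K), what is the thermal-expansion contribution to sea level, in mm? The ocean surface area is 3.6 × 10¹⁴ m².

52.0 mm of thermosteric rise

Per unit area: Q = 400×10²¹ / (3.6×10¹⁴) ≈ 1.111×10⁹ J/m²
Δh = αQ/(ρcₚ) = 1.9×10⁻⁴ × 1.111×10⁹ / (1025 × 3960) ≈ 0.052005 m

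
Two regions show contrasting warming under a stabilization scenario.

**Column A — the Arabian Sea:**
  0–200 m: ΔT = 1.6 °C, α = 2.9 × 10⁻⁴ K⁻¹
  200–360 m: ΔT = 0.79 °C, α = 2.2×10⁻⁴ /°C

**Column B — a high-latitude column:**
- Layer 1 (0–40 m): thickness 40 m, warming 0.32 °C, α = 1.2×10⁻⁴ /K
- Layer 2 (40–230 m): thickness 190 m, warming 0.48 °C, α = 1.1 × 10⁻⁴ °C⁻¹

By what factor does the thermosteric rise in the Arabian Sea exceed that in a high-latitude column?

≈ 10.4×

A Layer 1: 2.9×10⁻⁴ × 200 × 1.6 = 0.09280 m
A 200–360 m: 2.2×10⁻⁴ × 0.79 × 160 = 0.027808 m
A total: 0.120608 m
B 0.32 × 1.2×10⁻⁴ × 40 = 0.001536 m
B Layer 2: 190 × 0.48 × 1.1×10⁻⁴ = 0.010032 m
B total: 0.011568 m
Ratio: 0.120608 / 0.011568 ≈ 10.43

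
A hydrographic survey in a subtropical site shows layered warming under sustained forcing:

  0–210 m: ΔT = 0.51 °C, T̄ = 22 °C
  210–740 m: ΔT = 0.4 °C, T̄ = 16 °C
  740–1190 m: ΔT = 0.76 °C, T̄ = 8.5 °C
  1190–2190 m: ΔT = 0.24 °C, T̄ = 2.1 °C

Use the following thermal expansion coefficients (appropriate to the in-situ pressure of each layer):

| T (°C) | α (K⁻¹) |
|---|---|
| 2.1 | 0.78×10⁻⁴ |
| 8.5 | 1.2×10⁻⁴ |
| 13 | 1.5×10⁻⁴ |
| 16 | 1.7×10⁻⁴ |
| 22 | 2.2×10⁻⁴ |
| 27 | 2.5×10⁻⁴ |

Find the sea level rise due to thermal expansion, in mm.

Layer 1 at 22 °C → α = 2.2×10⁻⁴ K⁻¹
Layer 2 at 16 °C → α = 1.7×10⁻⁴ K⁻¹
Layer 3 at 8.5 °C → α = 1.2×10⁻⁴ K⁻¹
Layer 4 at 2.1 °C → α = 0.78×10⁻⁴ K⁻¹
Layer 1: 2.2×10⁻⁴ × 210 × 0.51 = 0.023562 m
210–740 m: 1.7×10⁻⁴ × 0.4 × 530 = 0.03604 m
450 × 1.2×10⁻⁴ × 0.76 = 0.04104 m
1190–2190 m: 0.78×10⁻⁴ × 1000 × 0.24 = 0.01872 m
Δh = 0.023562 + 0.03604 + 0.04104 + 0.01872 = 0.119362 m

about 119 mm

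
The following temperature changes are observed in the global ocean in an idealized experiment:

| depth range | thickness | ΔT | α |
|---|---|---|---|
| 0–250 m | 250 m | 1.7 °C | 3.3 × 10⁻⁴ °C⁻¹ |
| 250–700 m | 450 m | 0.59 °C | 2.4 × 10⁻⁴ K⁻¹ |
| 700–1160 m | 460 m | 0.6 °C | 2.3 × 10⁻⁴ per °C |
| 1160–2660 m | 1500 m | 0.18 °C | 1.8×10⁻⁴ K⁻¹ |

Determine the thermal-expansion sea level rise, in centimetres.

0–250 m: 3.3×10⁻⁴ × 1.7 × 250 = 0.14025 m
250–700 m: 450 × 0.59 × 2.4×10⁻⁴ = 0.06372 m
2.3×10⁻⁴ × 0.6 × 460 = 0.06348 m
1500 × 1.8×10⁻⁴ × 0.18 = 0.04860 m
Δh = 0.14025 + 0.06372 + 0.06348 + 0.04860 = 0.31605 m

31.6 cm of thermosteric rise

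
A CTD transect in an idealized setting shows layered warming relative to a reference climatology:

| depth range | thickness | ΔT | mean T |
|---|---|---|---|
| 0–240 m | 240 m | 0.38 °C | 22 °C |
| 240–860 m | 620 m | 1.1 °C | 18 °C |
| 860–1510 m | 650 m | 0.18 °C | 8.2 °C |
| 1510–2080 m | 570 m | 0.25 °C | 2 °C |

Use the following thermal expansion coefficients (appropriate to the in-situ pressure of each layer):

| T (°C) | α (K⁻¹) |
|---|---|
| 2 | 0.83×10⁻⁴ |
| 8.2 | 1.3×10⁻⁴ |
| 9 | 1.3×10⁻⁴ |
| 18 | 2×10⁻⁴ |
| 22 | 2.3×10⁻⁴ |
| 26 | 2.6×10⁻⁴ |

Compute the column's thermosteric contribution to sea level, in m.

0.18 m

Layer 1 at 22 °C → α = 2.3×10⁻⁴ K⁻¹
Layer 2 at 18 °C → α = 2×10⁻⁴ K⁻¹
Layer 3 at 8.2 °C → α = 1.3×10⁻⁴ K⁻¹
Layer 4 at 2 °C → α = 0.83×10⁻⁴ K⁻¹
Layer 1: 2.3×10⁻⁴ × 0.38 × 240 = 0.020976 m
240–860 m: 620 × 2×10⁻⁴ × 1.1 = 0.13640 m
Layer 3: 1.3×10⁻⁴ × 0.18 × 650 = 0.01521 m
1510–2080 m: 570 × 0.25 × 0.83×10⁻⁴ = 0.0118275 m
Δh = 0.020976 + 0.13640 + 0.01521 + 0.0118275 = 0.1844135 m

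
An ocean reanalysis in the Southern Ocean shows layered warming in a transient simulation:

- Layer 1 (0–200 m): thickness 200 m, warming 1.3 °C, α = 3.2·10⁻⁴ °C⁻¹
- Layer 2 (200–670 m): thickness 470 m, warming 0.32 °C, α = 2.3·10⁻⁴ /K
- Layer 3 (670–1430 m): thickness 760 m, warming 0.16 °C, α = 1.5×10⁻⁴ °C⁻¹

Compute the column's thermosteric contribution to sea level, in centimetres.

0–200 m: 3.2×10⁻⁴ × 1.3 × 200 = 0.08320 m
0.32 × 470 × 2.3×10⁻⁴ = 0.034592 m
1.5×10⁻⁴ × 760 × 0.16 = 0.01824 m
Δh = 0.08320 + 0.034592 + 0.01824 = 0.136032 m ≈ 13.6 cm

about 13.6 cm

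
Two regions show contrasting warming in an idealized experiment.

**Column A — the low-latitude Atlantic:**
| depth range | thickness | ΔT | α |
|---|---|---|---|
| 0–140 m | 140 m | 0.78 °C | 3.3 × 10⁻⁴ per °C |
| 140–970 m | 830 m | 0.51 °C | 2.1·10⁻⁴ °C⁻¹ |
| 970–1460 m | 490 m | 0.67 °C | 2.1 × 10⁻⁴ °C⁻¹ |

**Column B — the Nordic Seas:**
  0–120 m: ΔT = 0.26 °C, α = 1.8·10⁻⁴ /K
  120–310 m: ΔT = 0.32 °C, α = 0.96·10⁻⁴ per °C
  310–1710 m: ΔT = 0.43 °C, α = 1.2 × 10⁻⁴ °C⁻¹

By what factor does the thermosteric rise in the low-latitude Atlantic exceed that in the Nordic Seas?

A 0–140 m: 3.3×10⁻⁴ × 0.78 × 140 = 0.036036 m
A 140–970 m: 2.1×10⁻⁴ × 830 × 0.51 = 0.088893 m
A Layer 3: 490 × 2.1×10⁻⁴ × 0.67 = 0.068943 m
A total: 0.193872 m
B 0–120 m: 120 × 1.8×10⁻⁴ × 0.26 = 0.005616 m
B 120–310 m: 0.96×10⁻⁴ × 0.32 × 190 = 0.0058368 m
B 1.2×10⁻⁴ × 1400 × 0.43 = 0.07224 m
B total: 0.0836928 m
Ratio: 0.193872 / 0.0836928 ≈ 2.316

≈ 2.3×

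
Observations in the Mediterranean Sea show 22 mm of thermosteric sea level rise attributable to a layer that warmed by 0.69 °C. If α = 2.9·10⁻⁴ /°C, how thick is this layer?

H = Δh/(αΔT) = 0.022 / (2.9×10⁻⁴ × 0.69) ≈ 109.9 m

about 110 m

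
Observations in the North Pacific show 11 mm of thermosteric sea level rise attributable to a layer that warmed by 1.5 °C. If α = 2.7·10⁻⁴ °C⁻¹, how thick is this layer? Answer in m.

27.2 m

H = Δh/(αΔT) = 0.011 / (2.7×10⁻⁴ × 1.5) ≈ 27.16 m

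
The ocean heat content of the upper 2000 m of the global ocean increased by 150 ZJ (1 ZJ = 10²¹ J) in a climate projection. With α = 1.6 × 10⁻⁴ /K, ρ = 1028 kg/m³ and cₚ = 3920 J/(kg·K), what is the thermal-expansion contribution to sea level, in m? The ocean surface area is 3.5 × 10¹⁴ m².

Δh = 0.0170 m

Per unit area: Q = 150×10²¹ / (3.5×10¹⁴) ≈ 4.286×10⁸ J/m²
Δh = αQ/(ρcₚ) = 1.6×10⁻⁴ × 4.286×10⁸ / (1028 × 3920) ≈ 0.017017 m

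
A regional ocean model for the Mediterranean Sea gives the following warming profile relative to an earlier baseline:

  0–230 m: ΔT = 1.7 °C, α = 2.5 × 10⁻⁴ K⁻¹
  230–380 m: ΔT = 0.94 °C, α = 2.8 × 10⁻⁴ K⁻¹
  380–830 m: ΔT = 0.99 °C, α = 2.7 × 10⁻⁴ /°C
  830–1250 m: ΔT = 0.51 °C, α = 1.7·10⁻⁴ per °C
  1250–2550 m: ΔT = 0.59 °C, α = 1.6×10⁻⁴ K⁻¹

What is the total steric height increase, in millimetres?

Δh = 417 mm

0–230 m: 2.5×10⁻⁴ × 1.7 × 230 = 0.09775 m
Layer 2: 2.8×10⁻⁴ × 0.94 × 150 = 0.03948 m
Layer 3: 0.99 × 450 × 2.7×10⁻⁴ = 0.120285 m
830–1250 m: 420 × 0.51 × 1.7×10⁻⁴ = 0.036414 m
Layer 5: 1.6×10⁻⁴ × 1300 × 0.59 = 0.12272 m
Δh = 0.09775 + 0.03948 + 0.120285 + 0.036414 + 0.12272 = 0.416649 m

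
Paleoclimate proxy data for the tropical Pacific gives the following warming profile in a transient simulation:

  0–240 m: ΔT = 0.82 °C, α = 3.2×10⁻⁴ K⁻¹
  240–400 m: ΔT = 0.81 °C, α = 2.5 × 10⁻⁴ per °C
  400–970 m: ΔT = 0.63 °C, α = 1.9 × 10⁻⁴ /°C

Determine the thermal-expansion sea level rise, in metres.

Δh ≈ 0.164 m

Layer 1: 3.2×10⁻⁴ × 0.82 × 240 = 0.062976 m
Layer 2: 2.5×10⁻⁴ × 0.81 × 160 = 0.03240 m
570 × 0.63 × 1.9×10⁻⁴ = 0.068229 m
Δh = 0.062976 + 0.03240 + 0.068229 = 0.163605 m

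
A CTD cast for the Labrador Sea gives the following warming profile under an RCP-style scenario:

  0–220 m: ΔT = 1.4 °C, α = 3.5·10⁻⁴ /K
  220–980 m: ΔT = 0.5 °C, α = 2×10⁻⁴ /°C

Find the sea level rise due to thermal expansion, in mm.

Δh = 184 mm

220 × 3.5×10⁻⁴ × 1.4 = 0.10780 m
0.5 × 2×10⁻⁴ × 760 = 0.07600 m
Δh = 0.10780 + 0.07600 = 0.18380 m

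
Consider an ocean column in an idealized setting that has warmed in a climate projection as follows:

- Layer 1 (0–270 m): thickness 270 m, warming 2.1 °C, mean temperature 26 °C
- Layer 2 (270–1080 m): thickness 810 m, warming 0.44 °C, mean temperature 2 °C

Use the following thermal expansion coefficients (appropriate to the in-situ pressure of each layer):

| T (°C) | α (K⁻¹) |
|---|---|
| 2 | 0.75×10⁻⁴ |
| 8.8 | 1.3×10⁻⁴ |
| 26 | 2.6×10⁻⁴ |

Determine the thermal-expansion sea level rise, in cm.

Layer 1 at 26 °C → α = 2.6×10⁻⁴ K⁻¹
Layer 2 at 2 °C → α = 0.75×10⁻⁴ K⁻¹
0–270 m: 2.6×10⁻⁴ × 2.1 × 270 = 0.14742 m
Layer 2: 0.44 × 0.75×10⁻⁴ × 810 = 0.02673 m
Δh = 0.14742 + 0.02673 = 0.17415 m ≈ 17 cm

about 17 cm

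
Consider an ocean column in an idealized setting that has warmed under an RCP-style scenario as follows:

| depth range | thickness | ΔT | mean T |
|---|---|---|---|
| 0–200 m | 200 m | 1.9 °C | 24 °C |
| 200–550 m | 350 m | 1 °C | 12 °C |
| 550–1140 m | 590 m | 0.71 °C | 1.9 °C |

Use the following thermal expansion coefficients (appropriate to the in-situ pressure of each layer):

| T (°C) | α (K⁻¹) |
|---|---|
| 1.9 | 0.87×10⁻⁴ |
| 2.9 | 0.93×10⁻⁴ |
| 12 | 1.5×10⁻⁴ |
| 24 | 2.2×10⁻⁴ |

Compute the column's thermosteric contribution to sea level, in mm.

Δh = 173 mm

Layer 1 at 24 °C → α = 2.2×10⁻⁴ K⁻¹
Layer 2 at 12 °C → α = 1.5×10⁻⁴ K⁻¹
Layer 3 at 1.9 °C → α = 0.87×10⁻⁴ K⁻¹
0–200 m: 1.9 × 200 × 2.2×10⁻⁴ = 0.08360 m
200–550 m: 1.5×10⁻⁴ × 350 × 1 = 0.05250 m
590 × 0.71 × 0.87×10⁻⁴ = 0.0364443 m
Δh = 0.08360 + 0.05250 + 0.0364443 = 0.1725443 m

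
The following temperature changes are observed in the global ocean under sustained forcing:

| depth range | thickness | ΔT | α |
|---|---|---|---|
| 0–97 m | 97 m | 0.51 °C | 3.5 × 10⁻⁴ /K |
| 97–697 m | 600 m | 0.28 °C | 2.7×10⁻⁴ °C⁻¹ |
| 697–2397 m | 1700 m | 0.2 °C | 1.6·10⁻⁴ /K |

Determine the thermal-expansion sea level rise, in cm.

11.7 cm of thermosteric rise

0.51 × 3.5×10⁻⁴ × 97 = 0.0173145 m
2.7×10⁻⁴ × 600 × 0.28 = 0.04536 m
Layer 3: 0.2 × 1.6×10⁻⁴ × 1700 = 0.05440 m
Δh = 0.0173145 + 0.04536 + 0.05440 = 0.1170745 m ≈ 11.7 cm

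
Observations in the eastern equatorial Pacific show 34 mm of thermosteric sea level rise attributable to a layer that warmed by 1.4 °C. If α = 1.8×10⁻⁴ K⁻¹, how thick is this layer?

130 m

H = Δh/(αΔT) = 0.034 / (1.8×10⁻⁴ × 1.4) ≈ 134.9 m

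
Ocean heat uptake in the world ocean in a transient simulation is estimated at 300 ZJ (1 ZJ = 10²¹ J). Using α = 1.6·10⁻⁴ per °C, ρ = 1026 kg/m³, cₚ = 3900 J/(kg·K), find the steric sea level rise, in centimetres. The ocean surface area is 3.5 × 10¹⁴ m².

Per unit area: Q = 300×10²¹ / (3.5×10¹⁴) ≈ 8.571×10⁸ J/m²
Δh = αQ/(ρcₚ) = 1.6×10⁻⁴ × 8.571×10⁸ / (1026 × 3900) ≈ 0.034272 m

about 3.4 cm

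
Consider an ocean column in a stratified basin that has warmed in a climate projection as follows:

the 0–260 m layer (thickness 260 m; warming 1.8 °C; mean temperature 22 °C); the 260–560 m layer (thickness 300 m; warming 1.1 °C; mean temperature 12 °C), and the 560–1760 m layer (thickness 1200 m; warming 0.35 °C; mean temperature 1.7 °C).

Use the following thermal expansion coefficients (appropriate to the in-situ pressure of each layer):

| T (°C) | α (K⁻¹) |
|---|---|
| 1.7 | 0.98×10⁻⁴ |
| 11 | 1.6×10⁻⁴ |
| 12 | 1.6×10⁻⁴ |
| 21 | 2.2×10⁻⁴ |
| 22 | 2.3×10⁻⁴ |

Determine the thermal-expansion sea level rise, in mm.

Layer 1 at 22 °C → α = 2.3×10⁻⁴ K⁻¹
Layer 2 at 12 °C → α = 1.6×10⁻⁴ K⁻¹
Layer 3 at 1.7 °C → α = 0.98×10⁻⁴ K⁻¹
0–260 m: 2.3×10⁻⁴ × 260 × 1.8 = 0.10764 m
260–560 m: 1.1 × 1.6×10⁻⁴ × 300 = 0.05280 m
Layer 3: 1200 × 0.35 × 0.98×10⁻⁴ = 0.04116 m
Δh = 0.10764 + 0.05280 + 0.04116 = 0.20160 m ≈ 202 mm

202 mm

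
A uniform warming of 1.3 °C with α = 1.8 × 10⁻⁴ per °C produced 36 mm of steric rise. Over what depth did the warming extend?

H = Δh/(αΔT) = 0.036 / (1.8×10⁻⁴ × 1.3) ≈ 153.8 m

150 m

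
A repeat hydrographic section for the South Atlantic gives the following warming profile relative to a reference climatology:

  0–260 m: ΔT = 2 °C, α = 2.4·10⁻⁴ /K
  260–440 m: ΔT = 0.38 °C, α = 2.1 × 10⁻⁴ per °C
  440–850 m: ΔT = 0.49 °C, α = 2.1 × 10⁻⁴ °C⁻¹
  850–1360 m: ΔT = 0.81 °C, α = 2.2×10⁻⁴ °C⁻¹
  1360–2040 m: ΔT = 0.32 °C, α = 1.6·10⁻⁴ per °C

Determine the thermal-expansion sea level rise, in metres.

Layer 1: 260 × 2 × 2.4×10⁻⁴ = 0.12480 m
260–440 m: 2.1×10⁻⁴ × 0.38 × 180 = 0.014364 m
440–850 m: 0.49 × 410 × 2.1×10⁻⁴ = 0.042189 m
850–1360 m: 2.2×10⁻⁴ × 0.81 × 510 = 0.090882 m
Layer 5: 1.6×10⁻⁴ × 680 × 0.32 = 0.034816 m
Δh = 0.12480 + 0.014364 + 0.042189 + 0.090882 + 0.034816 = 0.307051 m ≈ 0.307 m

0.307 m of thermosteric rise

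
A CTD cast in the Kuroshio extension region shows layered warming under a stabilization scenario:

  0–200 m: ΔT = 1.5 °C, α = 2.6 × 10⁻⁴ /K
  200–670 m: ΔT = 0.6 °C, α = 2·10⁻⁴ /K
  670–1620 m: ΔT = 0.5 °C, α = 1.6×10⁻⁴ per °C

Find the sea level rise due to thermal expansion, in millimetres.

Δh = 210 mm

200 × 1.5 × 2.6×10⁻⁴ = 0.07800 m
200–670 m: 2×10⁻⁴ × 0.6 × 470 = 0.05640 m
670–1620 m: 0.5 × 950 × 1.6×10⁻⁴ = 0.07600 m
Δh = 0.07800 + 0.05640 + 0.07600 = 0.21040 m ≈ 210 mm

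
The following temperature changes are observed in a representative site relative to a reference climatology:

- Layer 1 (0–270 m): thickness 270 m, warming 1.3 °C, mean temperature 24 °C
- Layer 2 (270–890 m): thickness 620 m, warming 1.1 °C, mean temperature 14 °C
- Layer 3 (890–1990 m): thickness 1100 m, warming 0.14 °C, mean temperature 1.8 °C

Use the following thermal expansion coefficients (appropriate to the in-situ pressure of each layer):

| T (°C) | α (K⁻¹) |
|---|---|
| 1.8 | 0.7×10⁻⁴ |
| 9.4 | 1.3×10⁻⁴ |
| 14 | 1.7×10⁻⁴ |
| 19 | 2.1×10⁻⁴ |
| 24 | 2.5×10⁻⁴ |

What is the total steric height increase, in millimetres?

Layer 1 at 24 °C → α = 2.5×10⁻⁴ K⁻¹
Layer 2 at 14 °C → α = 1.7×10⁻⁴ K⁻¹
Layer 3 at 1.8 °C → α = 0.7×10⁻⁴ K⁻¹
1.3 × 2.5×10⁻⁴ × 270 = 0.08775 m
1.7×10⁻⁴ × 1.1 × 620 = 0.11594 m
0.7×10⁻⁴ × 1100 × 0.14 = 0.01078 m
Δh = 0.08775 + 0.11594 + 0.01078 = 0.21447 m

210 mm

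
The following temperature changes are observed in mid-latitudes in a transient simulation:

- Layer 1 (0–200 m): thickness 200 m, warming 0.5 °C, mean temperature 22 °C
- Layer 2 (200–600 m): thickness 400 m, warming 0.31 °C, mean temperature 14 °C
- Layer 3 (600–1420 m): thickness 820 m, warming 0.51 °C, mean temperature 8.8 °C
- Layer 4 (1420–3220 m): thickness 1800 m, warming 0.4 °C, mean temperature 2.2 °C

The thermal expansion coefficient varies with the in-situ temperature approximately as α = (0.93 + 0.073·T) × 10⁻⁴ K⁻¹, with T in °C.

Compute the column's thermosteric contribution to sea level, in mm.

Layer 1: α = (0.93 + 0.073×22)×10⁻⁴ = 2.536×10⁻⁴ K⁻¹
Layer 2: α = (0.93 + 0.073×14)×10⁻⁴ = 1.952×10⁻⁴ K⁻¹
Layer 3: α = (0.93 + 0.073×8.8)×10⁻⁴ = 1.5724×10⁻⁴ K⁻¹
Layer 4: α = (0.93 + 0.073×2.2)×10⁻⁴ = 1.0906×10⁻⁴ K⁻¹
Layer 1: 0.5 × 2.536×10⁻⁴ × 200 = 0.02536 m
400 × 1.952×10⁻⁴ × 0.31 = 0.0242048 m
0.51 × 820 × 1.5724×10⁻⁴ = 0.065757768 m
1420–3220 m: 1800 × 0.4 × 1.0906×10⁻⁴ = 0.0785232 m
Δh = 0.02536 + 0.0242048 + 0.065757768 + 0.0785232 = 0.193845768 m ≈ 190 mm

about 190 mm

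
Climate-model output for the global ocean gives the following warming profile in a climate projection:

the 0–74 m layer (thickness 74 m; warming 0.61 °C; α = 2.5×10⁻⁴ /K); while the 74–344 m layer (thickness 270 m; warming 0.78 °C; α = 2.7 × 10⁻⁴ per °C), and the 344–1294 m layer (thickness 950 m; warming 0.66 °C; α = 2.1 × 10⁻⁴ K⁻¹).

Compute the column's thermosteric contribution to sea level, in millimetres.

Δh = 200 mm

Layer 1: 2.5×10⁻⁴ × 0.61 × 74 = 0.011285 m
0.78 × 2.7×10⁻⁴ × 270 = 0.056862 m
344–1294 m: 2.1×10⁻⁴ × 950 × 0.66 = 0.13167 m
Δh = 0.011285 + 0.056862 + 0.13167 = 0.199817 m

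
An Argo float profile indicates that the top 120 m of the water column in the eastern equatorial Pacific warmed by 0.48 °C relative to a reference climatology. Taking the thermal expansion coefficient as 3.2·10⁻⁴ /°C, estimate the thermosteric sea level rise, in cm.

about 1.84 cm

Δh = αΔT·H = 3.2×10⁻⁴ × 0.48 × 120 = 0.018432 m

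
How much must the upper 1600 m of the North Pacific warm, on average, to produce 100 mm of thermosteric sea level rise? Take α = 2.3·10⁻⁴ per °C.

ΔT ≈ 0.272 K

ΔT = Δh/(αH) = 0.1 / (2.3×10⁻⁴ × 1600) ≈ 0.2717 K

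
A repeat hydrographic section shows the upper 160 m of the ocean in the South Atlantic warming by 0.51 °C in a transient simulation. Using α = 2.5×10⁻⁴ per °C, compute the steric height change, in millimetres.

Δh = αΔT·H = 2.5×10⁻⁴ × 0.51 × 160 = 0.02040 m

Δh ≈ 20.4 mm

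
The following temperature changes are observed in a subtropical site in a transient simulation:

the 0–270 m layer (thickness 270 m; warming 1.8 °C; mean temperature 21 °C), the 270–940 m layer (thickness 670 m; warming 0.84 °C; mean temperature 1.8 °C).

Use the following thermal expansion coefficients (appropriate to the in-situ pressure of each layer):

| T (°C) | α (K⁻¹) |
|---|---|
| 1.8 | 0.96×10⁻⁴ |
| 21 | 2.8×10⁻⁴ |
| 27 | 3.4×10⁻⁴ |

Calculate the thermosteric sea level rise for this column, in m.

0.19 m

Layer 1 at 21 °C → α = 2.8×10⁻⁴ K⁻¹
Layer 2 at 1.8 °C → α = 0.96×10⁻⁴ K⁻¹
Layer 1: 270 × 1.8 × 2.8×10⁻⁴ = 0.13608 m
Layer 2: 0.96×10⁻⁴ × 670 × 0.84 = 0.0540288 m
Δh = 0.13608 + 0.0540288 = 0.1901088 m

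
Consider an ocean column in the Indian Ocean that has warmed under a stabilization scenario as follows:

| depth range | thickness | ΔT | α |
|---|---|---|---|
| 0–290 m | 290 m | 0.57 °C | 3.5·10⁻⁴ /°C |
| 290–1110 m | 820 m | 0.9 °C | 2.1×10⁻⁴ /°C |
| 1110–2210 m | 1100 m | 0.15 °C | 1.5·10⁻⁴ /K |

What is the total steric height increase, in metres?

Δh = 0.238 m

0–290 m: 290 × 0.57 × 3.5×10⁻⁴ = 0.057855 m
0.9 × 2.1×10⁻⁴ × 820 = 0.15498 m
1110–2210 m: 1100 × 0.15 × 1.5×10⁻⁴ = 0.02475 m
Δh = 0.057855 + 0.15498 + 0.02475 = 0.237585 m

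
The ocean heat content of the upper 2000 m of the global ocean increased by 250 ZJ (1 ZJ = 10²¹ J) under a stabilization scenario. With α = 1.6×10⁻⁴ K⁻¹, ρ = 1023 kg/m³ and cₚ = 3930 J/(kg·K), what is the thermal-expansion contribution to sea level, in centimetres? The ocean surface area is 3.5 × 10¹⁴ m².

Per unit area: Q = 250×10²¹ / (3.5×10¹⁴) ≈ 7.143×10⁸ J/m²
Δh = αQ/(ρcₚ) = 1.6×10⁻⁴ × 7.143×10⁸ / (1023 × 3930) ≈ 0.028427 m

2.84 cm of thermosteric rise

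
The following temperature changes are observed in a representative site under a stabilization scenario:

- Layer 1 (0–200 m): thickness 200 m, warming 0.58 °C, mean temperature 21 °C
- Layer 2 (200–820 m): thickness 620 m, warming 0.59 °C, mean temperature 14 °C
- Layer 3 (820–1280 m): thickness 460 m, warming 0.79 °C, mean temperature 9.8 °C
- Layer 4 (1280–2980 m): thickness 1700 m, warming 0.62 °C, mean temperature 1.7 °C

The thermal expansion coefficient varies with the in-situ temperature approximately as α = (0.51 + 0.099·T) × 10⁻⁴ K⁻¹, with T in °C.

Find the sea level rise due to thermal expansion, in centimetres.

Layer 1: α = (0.51 + 0.099×21)×10⁻⁴ = 2.589×10⁻⁴ K⁻¹
Layer 2: α = (0.51 + 0.099×14)×10⁻⁴ = 1.896×10⁻⁴ K⁻¹
Layer 3: α = (0.51 + 0.099×9.8)×10⁻⁴ = 1.4802×10⁻⁴ K⁻¹
Layer 4: α = (0.51 + 0.099×1.7)×10⁻⁴ = 0.6783×10⁻⁴ K⁻¹
2.589×10⁻⁴ × 0.58 × 200 = 0.0300324 m
200–820 m: 1.896×10⁻⁴ × 0.59 × 620 = 0.06935568 m
Layer 3: 0.79 × 460 × 1.4802×10⁻⁴ = 0.053790468 m
1280–2980 m: 0.62 × 1700 × 0.6783×10⁻⁴ = 0.07149282 m
Δh = 0.0300324 + 0.06935568 + 0.053790468 + 0.07149282 = 0.224671368 m ≈ 22.5 cm

22.5 cm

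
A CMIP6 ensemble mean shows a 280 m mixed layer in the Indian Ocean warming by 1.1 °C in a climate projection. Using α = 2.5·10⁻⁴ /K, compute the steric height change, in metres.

Δh = αΔT·H = 2.5×10⁻⁴ × 1.1 × 280 = 0.07700 m

Δh = 0.077 m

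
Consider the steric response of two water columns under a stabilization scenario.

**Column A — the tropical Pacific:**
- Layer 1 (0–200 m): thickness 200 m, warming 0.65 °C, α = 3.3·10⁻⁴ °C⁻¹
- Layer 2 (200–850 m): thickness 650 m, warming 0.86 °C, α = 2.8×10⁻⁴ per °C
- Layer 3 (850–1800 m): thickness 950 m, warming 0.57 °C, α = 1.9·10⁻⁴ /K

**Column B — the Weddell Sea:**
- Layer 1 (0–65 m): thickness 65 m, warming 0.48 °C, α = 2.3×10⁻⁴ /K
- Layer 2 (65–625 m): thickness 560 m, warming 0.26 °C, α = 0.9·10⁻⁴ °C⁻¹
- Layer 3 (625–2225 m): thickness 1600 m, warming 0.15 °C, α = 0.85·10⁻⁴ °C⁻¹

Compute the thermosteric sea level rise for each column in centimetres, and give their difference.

A 0–200 m: 3.3×10⁻⁴ × 0.65 × 200 = 0.04290 m
A 0.86 × 2.8×10⁻⁴ × 650 = 0.15652 m
A Layer 3: 1.9×10⁻⁴ × 0.57 × 950 = 0.102885 m
A total: 0.302305 m
B 2.3×10⁻⁴ × 65 × 0.48 = 0.007176 m
B 65–625 m: 560 × 0.9×10⁻⁴ × 0.26 = 0.013104 m
B 0.85×10⁻⁴ × 0.15 × 1600 = 0.02040 m
B total: 0.04068 m
Difference: 0.302305 − 0.04068 = 0.261625 m

Δh_A ≈ 30.2 cm, Δh_B ≈ 4.07 cm; difference ≈ 26.2 cm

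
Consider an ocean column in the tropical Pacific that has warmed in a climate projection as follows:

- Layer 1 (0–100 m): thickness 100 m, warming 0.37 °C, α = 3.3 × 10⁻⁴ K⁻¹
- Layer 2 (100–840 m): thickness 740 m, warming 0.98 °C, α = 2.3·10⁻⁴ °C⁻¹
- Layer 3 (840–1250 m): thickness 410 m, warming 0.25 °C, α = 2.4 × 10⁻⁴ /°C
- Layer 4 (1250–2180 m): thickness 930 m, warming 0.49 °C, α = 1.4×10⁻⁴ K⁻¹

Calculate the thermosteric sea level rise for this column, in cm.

0–100 m: 0.37 × 100 × 3.3×10⁻⁴ = 0.01221 m
2.3×10⁻⁴ × 740 × 0.98 = 0.166796 m
2.4×10⁻⁴ × 0.25 × 410 = 0.02460 m
1250–2180 m: 1.4×10⁻⁴ × 930 × 0.49 = 0.063798 m
Δh = 0.01221 + 0.166796 + 0.02460 + 0.063798 = 0.267404 m

27 cm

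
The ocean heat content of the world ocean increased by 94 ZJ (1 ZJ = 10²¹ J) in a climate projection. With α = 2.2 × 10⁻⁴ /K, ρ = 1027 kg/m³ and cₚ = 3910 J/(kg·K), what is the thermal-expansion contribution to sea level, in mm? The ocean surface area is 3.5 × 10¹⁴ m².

Per unit area: Q = 94×10²¹ / (3.5×10¹⁴) ≈ 2.686×10⁸ J/m²
Δh = αQ/(ρcₚ) = 2.2×10⁻⁴ × 2.686×10⁸ / (1027 × 3910) ≈ 0.014716 m

14.7 mm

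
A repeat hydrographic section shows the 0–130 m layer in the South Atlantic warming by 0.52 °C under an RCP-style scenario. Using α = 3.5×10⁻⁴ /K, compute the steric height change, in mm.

Δh = αΔT·H = 3.5×10⁻⁴ × 0.52 × 130 = 0.02366 m

Δh = 23.7 mm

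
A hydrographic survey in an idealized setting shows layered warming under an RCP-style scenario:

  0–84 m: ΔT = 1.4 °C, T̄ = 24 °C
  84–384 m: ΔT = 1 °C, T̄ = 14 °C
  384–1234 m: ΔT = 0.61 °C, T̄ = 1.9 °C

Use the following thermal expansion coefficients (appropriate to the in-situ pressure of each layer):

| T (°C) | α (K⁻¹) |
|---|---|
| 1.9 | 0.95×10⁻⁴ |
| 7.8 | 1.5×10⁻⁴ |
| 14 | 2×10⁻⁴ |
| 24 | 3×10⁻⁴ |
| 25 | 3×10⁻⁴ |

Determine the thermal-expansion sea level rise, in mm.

140 mm of thermosteric rise

Layer 1 at 24 °C → α = 3×10⁻⁴ K⁻¹
Layer 2 at 14 °C → α = 2×10⁻⁴ K⁻¹
Layer 3 at 1.9 °C → α = 0.95×10⁻⁴ K⁻¹
84 × 1.4 × 3×10⁻⁴ = 0.03528 m
84–384 m: 300 × 2×10⁻⁴ × 1 = 0.06000 m
850 × 0.95×10⁻⁴ × 0.61 = 0.0492575 m
Δh = 0.03528 + 0.06000 + 0.0492575 = 0.1445375 m ≈ 140 mm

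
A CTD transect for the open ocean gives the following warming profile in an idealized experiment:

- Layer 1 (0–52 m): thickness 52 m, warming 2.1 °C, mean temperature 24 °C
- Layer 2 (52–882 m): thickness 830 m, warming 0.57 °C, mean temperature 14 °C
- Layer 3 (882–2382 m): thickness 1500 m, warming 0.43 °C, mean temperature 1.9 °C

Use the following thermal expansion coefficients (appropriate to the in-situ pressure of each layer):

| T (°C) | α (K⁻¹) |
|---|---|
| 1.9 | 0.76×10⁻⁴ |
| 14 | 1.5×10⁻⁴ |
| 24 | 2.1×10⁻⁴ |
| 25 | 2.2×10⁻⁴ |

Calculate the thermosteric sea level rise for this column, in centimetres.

Layer 1 at 24 °C → α = 2.1×10⁻⁴ K⁻¹
Layer 2 at 14 °C → α = 1.5×10⁻⁴ K⁻¹
Layer 3 at 1.9 °C → α = 0.76×10⁻⁴ K⁻¹
52 × 2.1×10⁻⁴ × 2.1 = 0.022932 m
1.5×10⁻⁴ × 0.57 × 830 = 0.070965 m
1500 × 0.76×10⁻⁴ × 0.43 = 0.04902 m
Δh = 0.022932 + 0.070965 + 0.04902 = 0.142917 m

Δh = 14.3 cm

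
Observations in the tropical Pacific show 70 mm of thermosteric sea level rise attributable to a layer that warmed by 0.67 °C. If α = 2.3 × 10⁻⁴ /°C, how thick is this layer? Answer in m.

about 454 m

H = Δh/(αΔT) = 0.07 / (2.3×10⁻⁴ × 0.67) ≈ 454.3 m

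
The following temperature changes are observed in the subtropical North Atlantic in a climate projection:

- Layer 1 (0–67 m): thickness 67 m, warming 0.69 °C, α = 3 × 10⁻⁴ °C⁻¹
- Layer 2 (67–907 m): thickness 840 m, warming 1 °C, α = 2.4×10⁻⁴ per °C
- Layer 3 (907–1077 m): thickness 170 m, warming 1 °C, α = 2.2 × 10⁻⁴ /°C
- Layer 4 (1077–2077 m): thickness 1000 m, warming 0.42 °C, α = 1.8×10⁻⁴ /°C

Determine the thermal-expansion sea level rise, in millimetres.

330 mm

Layer 1: 67 × 3×10⁻⁴ × 0.69 = 0.013869 m
1 × 840 × 2.4×10⁻⁴ = 0.20160 m
907–1077 m: 1 × 170 × 2.2×10⁻⁴ = 0.03740 m
1077–2077 m: 0.42 × 1000 × 1.8×10⁻⁴ = 0.07560 m
Δh = 0.013869 + 0.20160 + 0.03740 + 0.07560 = 0.328469 m ≈ 330 mm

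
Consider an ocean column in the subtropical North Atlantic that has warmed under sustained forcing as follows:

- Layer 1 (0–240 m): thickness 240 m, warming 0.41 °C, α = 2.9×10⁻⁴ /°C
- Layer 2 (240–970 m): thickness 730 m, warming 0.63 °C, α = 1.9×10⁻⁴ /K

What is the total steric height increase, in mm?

Δh ≈ 116 mm

Layer 1: 0.41 × 2.9×10⁻⁴ × 240 = 0.028536 m
730 × 0.63 × 1.9×10⁻⁴ = 0.087381 m
Δh = 0.028536 + 0.087381 = 0.115917 m ≈ 116 mm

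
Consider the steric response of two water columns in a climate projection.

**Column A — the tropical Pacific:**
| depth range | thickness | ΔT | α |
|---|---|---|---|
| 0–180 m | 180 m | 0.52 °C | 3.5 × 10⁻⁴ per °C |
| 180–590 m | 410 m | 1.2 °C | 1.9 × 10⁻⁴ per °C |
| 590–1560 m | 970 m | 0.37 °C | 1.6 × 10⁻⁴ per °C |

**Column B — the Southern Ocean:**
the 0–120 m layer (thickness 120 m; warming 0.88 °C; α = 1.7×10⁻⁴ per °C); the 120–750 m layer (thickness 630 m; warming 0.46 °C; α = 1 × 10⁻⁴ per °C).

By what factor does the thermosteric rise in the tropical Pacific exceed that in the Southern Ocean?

≈ 3.91×

A 0–180 m: 3.5×10⁻⁴ × 180 × 0.52 = 0.03276 m
A 180–590 m: 410 × 1.9×10⁻⁴ × 1.2 = 0.09348 m
A Layer 3: 1.6×10⁻⁴ × 0.37 × 970 = 0.057424 m
A total: 0.183664 m
B Layer 1: 0.88 × 120 × 1.7×10⁻⁴ = 0.017952 m
B Layer 2: 630 × 1×10⁻⁴ × 0.46 = 0.02898 m
B total: 0.046932 m
Ratio: 0.183664 / 0.046932 ≈ 3.913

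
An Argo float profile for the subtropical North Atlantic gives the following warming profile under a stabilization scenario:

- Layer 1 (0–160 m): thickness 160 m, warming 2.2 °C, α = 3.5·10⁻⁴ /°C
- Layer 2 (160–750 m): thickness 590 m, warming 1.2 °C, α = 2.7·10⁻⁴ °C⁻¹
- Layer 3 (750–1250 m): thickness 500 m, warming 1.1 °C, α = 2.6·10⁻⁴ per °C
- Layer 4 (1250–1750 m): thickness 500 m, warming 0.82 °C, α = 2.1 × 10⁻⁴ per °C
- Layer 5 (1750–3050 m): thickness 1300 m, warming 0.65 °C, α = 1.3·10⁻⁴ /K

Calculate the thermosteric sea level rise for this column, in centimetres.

Layer 1: 160 × 3.5×10⁻⁴ × 2.2 = 0.12320 m
Layer 2: 590 × 1.2 × 2.7×10⁻⁴ = 0.19116 m
Layer 3: 1.1 × 2.6×10⁻⁴ × 500 = 0.14300 m
1250–1750 m: 0.82 × 2.1×10⁻⁴ × 500 = 0.08610 m
1750–3050 m: 1300 × 0.65 × 1.3×10⁻⁴ = 0.10985 m
Δh = 0.12320 + 0.19116 + 0.14300 + 0.08610 + 0.10985 = 0.65331 m

Δh ≈ 65.3 cm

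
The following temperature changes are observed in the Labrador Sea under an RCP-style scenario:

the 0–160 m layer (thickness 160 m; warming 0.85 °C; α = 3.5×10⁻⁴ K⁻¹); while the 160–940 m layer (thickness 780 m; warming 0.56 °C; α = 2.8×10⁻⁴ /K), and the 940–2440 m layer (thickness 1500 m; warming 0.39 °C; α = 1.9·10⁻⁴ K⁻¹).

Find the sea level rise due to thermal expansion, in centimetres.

0.85 × 160 × 3.5×10⁻⁴ = 0.04760 m
Layer 2: 0.56 × 2.8×10⁻⁴ × 780 = 0.122304 m
940–2440 m: 0.39 × 1500 × 1.9×10⁻⁴ = 0.11115 m
Δh = 0.04760 + 0.122304 + 0.11115 = 0.281054 m

28.1 cm of thermosteric rise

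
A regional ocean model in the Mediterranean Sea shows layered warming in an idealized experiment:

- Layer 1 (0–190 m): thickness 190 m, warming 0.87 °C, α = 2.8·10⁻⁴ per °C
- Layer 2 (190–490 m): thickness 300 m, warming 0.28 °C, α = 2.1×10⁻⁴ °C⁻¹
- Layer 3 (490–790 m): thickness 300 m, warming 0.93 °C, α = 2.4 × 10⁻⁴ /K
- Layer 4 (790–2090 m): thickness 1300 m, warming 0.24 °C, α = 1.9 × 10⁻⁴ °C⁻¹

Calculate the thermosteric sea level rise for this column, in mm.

190 mm of thermosteric rise

Layer 1: 2.8×10⁻⁴ × 190 × 0.87 = 0.046284 m
Layer 2: 0.28 × 2.1×10⁻⁴ × 300 = 0.01764 m
300 × 2.4×10⁻⁴ × 0.93 = 0.06696 m
Layer 4: 1300 × 0.24 × 1.9×10⁻⁴ = 0.05928 m
Δh = 0.046284 + 0.01764 + 0.06696 + 0.05928 = 0.190164 m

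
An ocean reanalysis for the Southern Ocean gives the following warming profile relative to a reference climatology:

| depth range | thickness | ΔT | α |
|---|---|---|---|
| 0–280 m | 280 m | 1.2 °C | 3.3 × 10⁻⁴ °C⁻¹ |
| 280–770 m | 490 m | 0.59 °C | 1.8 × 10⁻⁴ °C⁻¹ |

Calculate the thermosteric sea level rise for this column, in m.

about 0.163 m

3.3×10⁻⁴ × 280 × 1.2 = 0.11088 m
280–770 m: 0.59 × 490 × 1.8×10⁻⁴ = 0.052038 m
Δh = 0.11088 + 0.052038 = 0.162918 m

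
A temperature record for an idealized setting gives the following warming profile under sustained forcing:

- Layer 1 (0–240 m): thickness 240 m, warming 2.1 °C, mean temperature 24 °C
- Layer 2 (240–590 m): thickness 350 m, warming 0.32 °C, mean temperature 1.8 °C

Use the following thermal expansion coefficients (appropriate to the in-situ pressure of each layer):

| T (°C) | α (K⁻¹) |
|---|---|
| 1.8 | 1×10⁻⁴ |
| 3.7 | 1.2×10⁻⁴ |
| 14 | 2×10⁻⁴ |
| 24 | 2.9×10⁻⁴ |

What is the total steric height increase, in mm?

Δh = 157 mm

Layer 1 at 24 °C → α = 2.9×10⁻⁴ K⁻¹
Layer 2 at 1.8 °C → α = 1×10⁻⁴ K⁻¹
0–240 m: 240 × 2.1 × 2.9×10⁻⁴ = 0.14616 m
240–590 m: 350 × 0.32 × 1×10⁻⁴ = 0.01120 m
Δh = 0.14616 + 0.01120 = 0.15736 m ≈ 157 mm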